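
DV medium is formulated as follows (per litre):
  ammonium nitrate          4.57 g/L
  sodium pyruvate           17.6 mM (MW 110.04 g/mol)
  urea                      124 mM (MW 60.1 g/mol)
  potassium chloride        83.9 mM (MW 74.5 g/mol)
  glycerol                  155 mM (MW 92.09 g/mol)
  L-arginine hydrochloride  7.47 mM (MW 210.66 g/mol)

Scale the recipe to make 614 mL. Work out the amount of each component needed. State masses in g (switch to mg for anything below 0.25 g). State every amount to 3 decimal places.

Working volume: 614 mL = 0.614 L.
ammonium nitrate: 4.57 g/L × 0.614 L = 2.806 g
sodium pyruvate: 17.6 mmol/L × 110.04 g/mol × 0.614 L ÷ 1000 = 1.189 g
urea: 124 mmol/L × 60.1 g/mol × 0.614 L ÷ 1000 = 4.576 g
potassium chloride: 83.9 mmol/L × 74.5 g/mol × 0.614 L ÷ 1000 = 3.838 g
glycerol: 155 mmol/L × 92.09 g/mol × 0.614 L ÷ 1000 = 8.764 g
L-arginine hydrochloride: 7.47 mmol/L × 210.66 g/mol × 0.614 L ÷ 1000 = 0.966 g

ammonium nitrate 2.806 g; sodium pyruvate 1.189 g; urea 4.576 g; potassium chloride 3.838 g; glycerol 8.764 g; L-arginine hydrochloride 0.966 g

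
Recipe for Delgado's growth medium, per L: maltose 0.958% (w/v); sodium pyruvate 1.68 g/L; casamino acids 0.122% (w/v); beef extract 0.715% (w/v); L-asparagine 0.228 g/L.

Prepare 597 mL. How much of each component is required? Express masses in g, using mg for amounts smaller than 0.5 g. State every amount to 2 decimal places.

maltose 5.72 g; sodium pyruvate 1.00 g; casamino acids 0.73 g; beef extract 4.27 g; L-asparagine 136.12 mg

Working volume: 597 mL = 0.597 L.
maltose: 0.958 g per 100 mL × 597 mL ÷ 100 = 5.72 g
sodium pyruvate: 1.68 g/L × 0.597 L = 1.00 g
casamino acids: 0.122 g per 100 mL × 597 mL ÷ 100 = 0.73 g
beef extract: 0.715 g per 100 mL × 597 mL ÷ 100 = 4.27 g
L-asparagine: 0.228 g/L × 0.597 L = 0.136116 g = 136.12 mg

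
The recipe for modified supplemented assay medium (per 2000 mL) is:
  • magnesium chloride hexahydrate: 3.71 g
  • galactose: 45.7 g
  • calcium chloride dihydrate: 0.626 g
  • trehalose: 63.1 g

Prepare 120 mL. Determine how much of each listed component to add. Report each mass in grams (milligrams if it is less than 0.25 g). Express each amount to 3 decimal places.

magnesium chloride hexahydrate 222.600 mg; galactose 2.742 g; calcium chloride dihydrate 37.560 mg; trehalose 3.786 g

Ratio of target to recipe volume: 120 / 2000 = 0.06.
magnesium chloride hexahydrate: 3.71 g × (120 mL / 2000 mL) = 0.2226 g = 222.600 mg
galactose: 45.7 g × (120 mL / 2000 mL) = 2.742 g
calcium chloride dihydrate: 0.626 g × (120 mL / 2000 mL) = 0.03756 g = 37.560 mg
trehalose: 63.1 g × (120 mL / 2000 mL) = 3.786 g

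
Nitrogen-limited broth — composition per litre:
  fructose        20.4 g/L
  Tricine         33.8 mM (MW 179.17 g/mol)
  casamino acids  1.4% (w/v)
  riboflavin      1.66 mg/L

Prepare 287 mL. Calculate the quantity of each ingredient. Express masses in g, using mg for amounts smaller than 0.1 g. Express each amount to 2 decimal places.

Scale factor relative to 1 L: 0.287.
fructose: 20.4 g/L × 0.287 L = 5.85 g
Tricine: 33.8 mmol/L × 179.17 g/mol × 0.287 L ÷ 1000 = 1.74 g
casamino acids: 1.4 g per 100 mL × 287 mL ÷ 100 = 4.02 g
riboflavin: 1.66 mg/L × 0.287 L = 0.48 mg

fructose 5.85 g; Tricine 1.74 g; casamino acids 4.02 g; riboflavin 0.48 mg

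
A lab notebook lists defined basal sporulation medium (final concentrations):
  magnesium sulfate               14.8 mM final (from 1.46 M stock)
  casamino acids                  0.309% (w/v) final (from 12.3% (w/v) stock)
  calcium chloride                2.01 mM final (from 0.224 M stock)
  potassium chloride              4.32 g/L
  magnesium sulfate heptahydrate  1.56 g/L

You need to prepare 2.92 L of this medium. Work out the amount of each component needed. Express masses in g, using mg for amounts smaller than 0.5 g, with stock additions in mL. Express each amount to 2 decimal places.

Working volume: 2.92 L.
magnesium sulfate: C1V1 = C2V2 → 14.8 mM × 2920 mL ÷ 1460 mM = 29.60 mL
casamino acids: V = C2·V2/C1 = 0.309% ÷ 12.3% × 2920 mL = 73.36 mL
calcium chloride: V = C2·V2/C1 = 2.01 mM × 2920 mL ÷ 224 mM = 26.20 mL
potassium chloride: 4.32 g/L × 2.92 L = 12.61 g
magnesium sulfate heptahydrate: 1.56 g/L × 2.92 L = 4.56 g

magnesium sulfate 29.60 mL; casamino acids 73.36 mL; calcium chloride 26.20 mL; potassium chloride 12.61 g; magnesium sulfate heptahydrate 4.56 g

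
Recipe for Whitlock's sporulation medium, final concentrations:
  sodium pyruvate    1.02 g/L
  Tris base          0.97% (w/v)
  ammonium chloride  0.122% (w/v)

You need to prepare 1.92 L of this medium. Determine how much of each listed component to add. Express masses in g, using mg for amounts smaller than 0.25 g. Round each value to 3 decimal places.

sodium pyruvate 1.958 g; Tris base 18.624 g; ammonium chloride 2.342 g

Working volume: 1.92 L.
sodium pyruvate: 1.02 g/L × 1.92 L = 1.958 g
Tris base: 0.97 g per 100 mL × 1920 mL ÷ 100 = 18.624 g
ammonium chloride: 0.122% w/v = 1.22 g/L → 1.22 × 1.92 L = 2.342 g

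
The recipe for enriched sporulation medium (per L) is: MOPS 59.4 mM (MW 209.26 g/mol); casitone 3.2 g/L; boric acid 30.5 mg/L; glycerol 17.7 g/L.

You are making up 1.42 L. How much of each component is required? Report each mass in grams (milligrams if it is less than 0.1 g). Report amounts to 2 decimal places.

Scale factor relative to 1 L: 1.42.
MOPS: 59.4 mmol/L × 209.26 g/mol × 1.42 L ÷ 1000 = 17.65 g
casitone: 3.2 g/L × 1.42 L = 4.54 g
boric acid: 30.5 mg/L × 1.42 L = 43.31 mg
glycerol: 17.7 g/L × 1.42 L = 25.13 g

MOPS 17.65 g; casitone 4.54 g; boric acid 43.31 mg; glycerol 25.13 g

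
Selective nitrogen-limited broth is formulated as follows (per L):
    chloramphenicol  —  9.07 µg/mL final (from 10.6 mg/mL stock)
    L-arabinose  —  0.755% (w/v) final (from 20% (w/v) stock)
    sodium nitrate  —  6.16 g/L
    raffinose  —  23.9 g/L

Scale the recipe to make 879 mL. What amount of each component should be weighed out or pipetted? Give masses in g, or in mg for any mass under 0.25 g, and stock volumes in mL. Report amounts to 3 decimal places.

chloramphenicol 0.752 mL; L-arabinose 33.182 mL; sodium nitrate 5.415 g; raffinose 21.008 g

Scale factor relative to 1 L: 0.879.
chloramphenicol: dilute stock: 9.07 µg/mL × 879 mL ÷ 10600 µg/mL = 0.752 mL
L-arabinose: V = C2·V2/C1 = 0.755% ÷ 20% × 879 mL = 33.182 mL
sodium nitrate: 6.16 g/L × 0.879 L = 5.415 g
raffinose: 23.9 g/L × 0.879 L = 21.008 g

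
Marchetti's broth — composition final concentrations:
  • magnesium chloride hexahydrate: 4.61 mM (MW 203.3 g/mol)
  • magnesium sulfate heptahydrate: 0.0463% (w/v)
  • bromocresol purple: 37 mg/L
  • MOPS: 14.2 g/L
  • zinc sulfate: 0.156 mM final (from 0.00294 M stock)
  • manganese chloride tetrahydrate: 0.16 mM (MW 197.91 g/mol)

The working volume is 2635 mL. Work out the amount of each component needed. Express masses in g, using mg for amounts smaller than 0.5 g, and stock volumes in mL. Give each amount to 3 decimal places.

Scale factor relative to 1 L: 2.635.
magnesium chloride hexahydrate: 4.61 mmol/L × 203.3 g/mol × 2.635 L ÷ 1000 = 2.470 g
magnesium sulfate heptahydrate: 0.0463% w/v = 0.463 g/L → 0.463 × 2.635 L = 1.220 g
bromocresol purple: 37 mg/L × 2.635 L = 97.495 mg
MOPS: 14.2 g/L × 2.635 L = 37.417 g
zinc sulfate: C1V1 = C2V2 → 0.156 mM × 2635 mL ÷ 2.94 mM = 139.816 mL
manganese chloride tetrahydrate: 0.16 mmol/L × 197.91 mg/mmol × 2.635 L = 83.439 mg

magnesium chloride hexahydrate 2.470 g; magnesium sulfate heptahydrate 1.220 g; bromocresol purple 97.495 mg; MOPS 37.417 g; zinc sulfate 139.816 mL; manganese chloride tetrahydrate 83.439 mg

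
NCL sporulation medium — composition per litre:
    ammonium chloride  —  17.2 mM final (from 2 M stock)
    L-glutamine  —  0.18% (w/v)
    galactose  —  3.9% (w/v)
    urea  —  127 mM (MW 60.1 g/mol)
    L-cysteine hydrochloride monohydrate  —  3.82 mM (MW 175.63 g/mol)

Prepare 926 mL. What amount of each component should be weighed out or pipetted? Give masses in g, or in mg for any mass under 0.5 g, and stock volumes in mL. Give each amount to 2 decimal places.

ammonium chloride 7.96 mL; L-glutamine 1.67 g; galactose 36.11 g; urea 7.07 g; L-cysteine hydrochloride monohydrate 0.62 g

Working volume: 926 mL = 0.926 L.
ammonium chloride: V = C2·V2/C1 = 17.2 mM × 926 mL ÷ 2000 mM = 7.96 mL
L-glutamine: 0.18% w/v = 1.8 g/L → 1.8 × 0.926 L = 1.67 g
galactose: 3.9% w/v = 39 g/L → 39 × 0.926 L = 36.11 g
urea: 127 mmol/L × 60.1 g/mol × 0.926 L ÷ 1000 = 7.07 g
L-cysteine hydrochloride monohydrate: 3.82 mmol/L × 175.63 g/mol × 0.926 L ÷ 1000 = 0.62 g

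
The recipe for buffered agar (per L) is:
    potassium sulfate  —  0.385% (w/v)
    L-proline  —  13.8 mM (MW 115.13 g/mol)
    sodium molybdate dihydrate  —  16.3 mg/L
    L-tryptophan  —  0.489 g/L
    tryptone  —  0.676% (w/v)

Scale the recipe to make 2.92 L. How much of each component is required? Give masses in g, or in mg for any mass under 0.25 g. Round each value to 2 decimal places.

potassium sulfate 11.24 g; L-proline 4.64 g; sodium molybdate dihydrate 47.60 mg; L-tryptophan 1.43 g; tryptone 19.74 g

Scale factor relative to 1 L: 2.92.
potassium sulfate: 0.385 g per 100 mL × 2920 mL ÷ 100 = 11.24 g
L-proline: 13.8 mmol/L × 115.13 g/mol × 2.92 L ÷ 1000 = 4.64 g
sodium molybdate dihydrate: 16.3 mg/L × 2.92 L = 47.60 mg
L-tryptophan: 0.489 g/L × 2.92 L = 1.43 g
tryptone: 0.676 g per 100 mL × 2920 mL ÷ 100 = 19.74 g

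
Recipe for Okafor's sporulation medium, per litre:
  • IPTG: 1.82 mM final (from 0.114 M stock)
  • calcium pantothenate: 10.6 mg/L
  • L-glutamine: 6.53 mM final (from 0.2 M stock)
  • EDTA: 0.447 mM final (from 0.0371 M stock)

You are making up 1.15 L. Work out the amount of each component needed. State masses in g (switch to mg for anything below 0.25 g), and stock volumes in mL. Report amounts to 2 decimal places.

IPTG 18.36 mL; calcium pantothenate 12.19 mg; L-glutamine 37.55 mL; EDTA 13.86 mL

Scale factor relative to 1 L: 1.15.
IPTG: dilute stock: 1.82 mM × 1150 mL ÷ 114 mM = 18.36 mL
calcium pantothenate: 10.6 mg/L × 1.15 L = 12.19 mg
L-glutamine: C1V1 = C2V2 → 6.53 mM × 1150 mL ÷ 200 mM = 37.55 mL
EDTA: V = C2·V2/C1 = 0.447 mM × 1150 mL ÷ 37.1 mM = 13.86 mL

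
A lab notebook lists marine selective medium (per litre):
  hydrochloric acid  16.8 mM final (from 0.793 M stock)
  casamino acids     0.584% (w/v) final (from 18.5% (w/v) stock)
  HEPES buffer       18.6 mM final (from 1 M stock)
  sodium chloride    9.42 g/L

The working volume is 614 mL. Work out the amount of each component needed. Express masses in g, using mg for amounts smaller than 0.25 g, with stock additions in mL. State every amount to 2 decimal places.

hydrochloric acid 13.01 mL; casamino acids 19.38 mL; HEPES buffer 11.42 mL; sodium chloride 5.78 g

Scale factor relative to 1 L: 0.614.
hydrochloric acid: dilute stock: 16.8 mM × 614 mL ÷ 793 mM = 13.01 mL
casamino acids: V = C2·V2/C1 = 0.584% ÷ 18.5% × 614 mL = 19.38 mL
HEPES buffer: V = C2·V2/C1 = 18.6 mM × 614 mL ÷ 1000 mM = 11.42 mL
sodium chloride: 9.42 g/L × 0.614 L = 5.78 g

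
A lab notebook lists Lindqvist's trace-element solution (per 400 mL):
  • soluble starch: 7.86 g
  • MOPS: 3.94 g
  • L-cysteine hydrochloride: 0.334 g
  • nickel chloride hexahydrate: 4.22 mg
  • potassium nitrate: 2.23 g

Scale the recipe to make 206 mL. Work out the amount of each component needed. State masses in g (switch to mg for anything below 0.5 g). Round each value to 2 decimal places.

soluble starch 4.05 g; MOPS 2.03 g; L-cysteine hydrochloride 172.01 mg; nickel chloride hexahydrate 2.17 mg; potassium nitrate 1.15 g

Ratio of target to recipe volume: 206 / 400 = 0.515.
soluble starch: 7.86 g × (206 mL / 400 mL) = 4.05 g
MOPS: 3.94 g × (206 mL / 400 mL) = 2.03 g
L-cysteine hydrochloride: 0.334 g × (206 mL / 400 mL) = 0.17201 g = 172.01 mg
nickel chloride hexahydrate: 4.22 mg × (206 mL / 400 mL) = 2.17 mg
potassium nitrate: 2.23 g × (206 mL / 400 mL) = 1.15 g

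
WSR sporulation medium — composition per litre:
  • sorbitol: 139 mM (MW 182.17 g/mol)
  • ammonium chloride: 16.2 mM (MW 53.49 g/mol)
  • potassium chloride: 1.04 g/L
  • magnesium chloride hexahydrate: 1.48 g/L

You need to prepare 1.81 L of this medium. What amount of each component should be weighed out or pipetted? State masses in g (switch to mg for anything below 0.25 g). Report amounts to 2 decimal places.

sorbitol 45.83 g; ammonium chloride 1.57 g; potassium chloride 1.88 g; magnesium chloride hexahydrate 2.68 g

Working volume: 1.81 L.
sorbitol: 139 mmol/L × 182.17 g/mol × 1.81 L ÷ 1000 = 45.83 g
ammonium chloride: 16.2 mmol/L × 53.49 g/mol × 1.81 L ÷ 1000 = 1.57 g
potassium chloride: 1.04 g/L × 1.81 L = 1.88 g
magnesium chloride hexahydrate: 1.48 g/L × 1.81 L = 2.68 g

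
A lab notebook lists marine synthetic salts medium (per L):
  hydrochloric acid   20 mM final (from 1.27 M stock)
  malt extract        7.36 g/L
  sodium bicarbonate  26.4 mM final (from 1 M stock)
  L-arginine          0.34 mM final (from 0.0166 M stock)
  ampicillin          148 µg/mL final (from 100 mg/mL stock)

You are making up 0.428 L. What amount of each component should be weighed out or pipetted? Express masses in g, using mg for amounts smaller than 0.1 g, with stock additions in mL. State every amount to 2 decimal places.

hydrochloric acid 6.74 mL; malt extract 3.15 g; sodium bicarbonate 11.30 mL; L-arginine 8.77 mL; ampicillin 0.63 mL

Working volume: 0.428 L.
hydrochloric acid: V = C2·V2/C1 = 20 mM × 428 mL ÷ 1270 mM = 6.74 mL
malt extract: 7.36 g/L × 0.428 L = 3.15 g
sodium bicarbonate: V = C2·V2/C1 = 26.4 mM × 428 mL ÷ 1000 mM = 11.30 mL
L-arginine: C1V1 = C2V2 → 0.34 mM × 428 mL ÷ 16.6 mM = 8.77 mL
ampicillin: C1V1 = C2V2 → 148 µg/mL × 428 mL ÷ 100000 µg/mL = 0.63 mL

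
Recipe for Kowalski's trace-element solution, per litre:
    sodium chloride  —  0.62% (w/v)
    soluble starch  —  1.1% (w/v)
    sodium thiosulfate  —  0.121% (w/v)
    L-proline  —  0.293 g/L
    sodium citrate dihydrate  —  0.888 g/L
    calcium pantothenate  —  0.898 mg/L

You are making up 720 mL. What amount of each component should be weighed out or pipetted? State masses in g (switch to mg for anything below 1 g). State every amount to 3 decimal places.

Scale factor relative to 1 L: 0.72.
sodium chloride: 0.62% w/v = 6.2 g/L → 6.2 × 0.72 L = 4.464 g
soluble starch: 1.1 g per 100 mL × 720 mL ÷ 100 = 7.920 g
sodium thiosulfate: 0.121 g per 100 mL × 720 mL ÷ 100 = 0.8712 g = 871.200 mg
L-proline: 0.293 g/L × 0.72 L = 0.21096 g = 210.960 mg
sodium citrate dihydrate: 0.888 g/L × 0.72 L = 0.63936 g = 639.360 mg
calcium pantothenate: 0.898 mg/L × 0.72 L = 0.647 mg

sodium chloride 4.464 g; soluble starch 7.920 g; sodium thiosulfate 871.200 mg; L-proline 210.960 mg; sodium citrate dihydrate 639.360 mg; calcium pantothenate 0.647 mg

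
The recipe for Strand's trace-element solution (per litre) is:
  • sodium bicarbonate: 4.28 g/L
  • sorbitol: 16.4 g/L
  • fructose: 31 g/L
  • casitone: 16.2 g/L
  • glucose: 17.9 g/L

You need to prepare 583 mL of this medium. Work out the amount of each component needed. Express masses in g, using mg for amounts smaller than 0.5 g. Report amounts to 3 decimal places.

sodium bicarbonate 2.495 g; sorbitol 9.561 g; fructose 18.073 g; casitone 9.445 g; glucose 10.436 g

Scale factor relative to 1 L: 0.583.
sodium bicarbonate: 4.28 g/L × 0.583 L = 2.495 g
sorbitol: 16.4 g/L × 0.583 L = 9.561 g
fructose: 31 g/L × 0.583 L = 18.073 g
casitone: 16.2 g/L × 0.583 L = 9.445 g
glucose: 17.9 g/L × 0.583 L = 10.436 g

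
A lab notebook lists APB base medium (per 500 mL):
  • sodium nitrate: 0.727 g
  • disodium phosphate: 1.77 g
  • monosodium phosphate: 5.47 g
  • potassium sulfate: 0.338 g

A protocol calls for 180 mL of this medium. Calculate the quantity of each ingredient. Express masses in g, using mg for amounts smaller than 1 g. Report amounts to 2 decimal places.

sodium nitrate 261.72 mg; disodium phosphate 637.20 mg; monosodium phosphate 1.97 g; potassium sulfate 121.68 mg

Ratio of target to recipe volume: 180 / 500 = 0.36.
sodium nitrate: 0.727 g × (180 mL / 500 mL) = 0.26172 g = 261.72 mg
disodium phosphate: 1.77 g × (180 mL / 500 mL) = 0.6372 g = 637.20 mg
monosodium phosphate: 5.47 g × (180 mL / 500 mL) = 1.97 g
potassium sulfate: 0.338 g × (180 mL / 500 mL) = 0.12168 g = 121.68 mg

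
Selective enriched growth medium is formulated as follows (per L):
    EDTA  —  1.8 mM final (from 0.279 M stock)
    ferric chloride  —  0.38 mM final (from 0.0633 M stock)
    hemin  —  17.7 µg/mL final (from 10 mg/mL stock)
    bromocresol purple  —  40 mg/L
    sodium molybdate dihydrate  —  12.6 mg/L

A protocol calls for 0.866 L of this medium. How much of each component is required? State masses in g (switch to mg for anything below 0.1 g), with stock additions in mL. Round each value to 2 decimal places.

EDTA 5.59 mL; ferric chloride 5.20 mL; hemin 1.53 mL; bromocresol purple 34.64 mg; sodium molybdate dihydrate 10.91 mg

Scale factor relative to 1 L: 0.866.
EDTA: C1V1 = C2V2 → 1.8 mM × 866 mL ÷ 279 mM = 5.59 mL
ferric chloride: C1V1 = C2V2 → 0.38 mM × 866 mL ÷ 63.3 mM = 5.20 mL
hemin: V = C2·V2/C1 = 17.7 µg/mL × 866 mL ÷ 10000 µg/mL = 1.53 mL
bromocresol purple: 40 mg/L × 0.866 L = 34.64 mg
sodium molybdate dihydrate: 12.6 mg/L × 0.866 L = 10.91 mg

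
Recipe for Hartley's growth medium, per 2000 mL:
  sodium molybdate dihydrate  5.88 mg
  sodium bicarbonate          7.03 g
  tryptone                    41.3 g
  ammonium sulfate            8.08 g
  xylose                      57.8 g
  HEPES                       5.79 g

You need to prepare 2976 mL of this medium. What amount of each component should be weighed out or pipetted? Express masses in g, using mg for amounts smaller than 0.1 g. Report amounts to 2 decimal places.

Scale factor = 2976 mL / 2000 mL = 1.488.
sodium molybdate dihydrate: 5.88 mg × (2976 mL / 2000 mL) = 8.75 mg
sodium bicarbonate: 7.03 g × (2976 mL / 2000 mL) = 10.46 g
tryptone: 41.3 g × (2976 mL / 2000 mL) = 61.45 g
ammonium sulfate: 8.08 g × (2976 mL / 2000 mL) = 12.02 g
xylose: 57.8 g × (2976 mL / 2000 mL) = 86.01 g
HEPES: 5.79 g × (2976 mL / 2000 mL) = 8.62 g

sodium molybdate dihydrate 8.75 mg; sodium bicarbonate 10.46 g; tryptone 61.45 g; ammonium sulfate 12.02 g; xylose 86.01 g; HEPES 8.62 g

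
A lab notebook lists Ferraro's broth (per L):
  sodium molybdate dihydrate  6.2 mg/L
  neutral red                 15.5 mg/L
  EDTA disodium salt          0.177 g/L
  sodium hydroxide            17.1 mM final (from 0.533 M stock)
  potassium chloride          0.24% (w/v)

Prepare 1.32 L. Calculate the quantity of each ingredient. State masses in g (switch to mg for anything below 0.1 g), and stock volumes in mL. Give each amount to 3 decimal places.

Working volume: 1.32 L.
sodium molybdate dihydrate: 6.2 mg/L × 1.32 L = 8.184 mg
neutral red: 15.5 mg/L × 1.32 L = 20.460 mg
EDTA disodium salt: 0.177 g/L × 1.32 L = 0.234 g
sodium hydroxide: V = C2·V2/C1 = 17.1 mM × 1320 mL ÷ 533 mM = 42.349 mL
potassium chloride: 0.24 g per 100 mL × 1320 mL ÷ 100 = 3.168 g

sodium molybdate dihydrate 8.184 mg; neutral red 20.460 mg; EDTA disodium salt 0.234 g; sodium hydroxide 42.349 mL; potassium chloride 3.168 g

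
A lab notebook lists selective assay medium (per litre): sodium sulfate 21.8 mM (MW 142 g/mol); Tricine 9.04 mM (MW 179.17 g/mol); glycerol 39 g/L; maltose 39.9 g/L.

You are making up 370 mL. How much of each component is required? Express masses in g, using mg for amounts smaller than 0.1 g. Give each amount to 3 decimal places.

sodium sulfate 1.145 g; Tricine 0.599 g; glycerol 14.430 g; maltose 14.763 g

Scale factor relative to 1 L: 0.37.
sodium sulfate: 21.8 mmol/L × 142 g/mol × 0.37 L ÷ 1000 = 1.145 g
Tricine: 9.04 mmol/L × 179.17 g/mol × 0.37 L ÷ 1000 = 0.599 g
glycerol: 39 g/L × 0.37 L = 14.430 g
maltose: 39.9 g/L × 0.37 L = 14.763 g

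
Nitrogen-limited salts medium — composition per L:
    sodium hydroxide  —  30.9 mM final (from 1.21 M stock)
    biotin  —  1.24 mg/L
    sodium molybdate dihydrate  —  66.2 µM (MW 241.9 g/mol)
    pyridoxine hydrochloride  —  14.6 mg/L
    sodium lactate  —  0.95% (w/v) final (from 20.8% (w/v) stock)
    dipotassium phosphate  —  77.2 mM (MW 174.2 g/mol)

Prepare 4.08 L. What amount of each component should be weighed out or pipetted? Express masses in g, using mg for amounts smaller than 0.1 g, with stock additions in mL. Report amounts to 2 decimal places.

sodium hydroxide 104.19 mL; biotin 5.06 mg; sodium molybdate dihydrate 65.34 mg; pyridoxine hydrochloride 59.57 mg; sodium lactate 186.35 mL; dipotassium phosphate 54.87 g

Scale factor relative to 1 L: 4.08.
sodium hydroxide: C1V1 = C2V2 → 30.9 mM × 4080 mL ÷ 1210 mM = 104.19 mL
biotin: 1.24 mg/L × 4.08 L = 5.06 mg
sodium molybdate dihydrate: 66.2 µmol/L × 241.9 g/mol × 4.08 L ÷ 1000 = 65.34 mg
pyridoxine hydrochloride: 14.6 mg/L × 4.08 L = 59.57 mg
sodium lactate: V = C2·V2/C1 = 0.95% ÷ 20.8% × 4080 mL = 186.35 mL
dipotassium phosphate: 77.2 mmol/L × 174.2 g/mol × 4.08 L ÷ 1000 = 54.87 g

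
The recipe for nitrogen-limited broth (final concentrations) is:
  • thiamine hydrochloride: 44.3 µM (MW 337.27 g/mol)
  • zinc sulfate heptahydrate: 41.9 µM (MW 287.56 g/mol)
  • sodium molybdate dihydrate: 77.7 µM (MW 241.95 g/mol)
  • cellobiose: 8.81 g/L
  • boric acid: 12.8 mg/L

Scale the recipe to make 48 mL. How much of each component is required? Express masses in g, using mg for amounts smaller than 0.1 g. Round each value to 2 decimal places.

Target volume = 48 mL = 0.048 L.
thiamine hydrochloride: 44.3 µmol/L × 337.27 g/mol × 0.048 L ÷ 1000 = 0.72 mg
zinc sulfate heptahydrate: 41.9 µmol/L × 287.56 g/mol × 0.048 L ÷ 1000 = 0.58 mg
sodium molybdate dihydrate: 77.7 µmol/L × 241.95 g/mol × 0.048 L ÷ 1000 = 0.90 mg
cellobiose: 8.81 g/L × 0.048 L = 0.42 g
boric acid: 12.8 mg/L × 0.048 L = 0.61 mg

thiamine hydrochloride 0.72 mg; zinc sulfate heptahydrate 0.58 mg; sodium molybdate dihydrate 0.90 mg; cellobiose 0.42 g; boric acid 0.61 mg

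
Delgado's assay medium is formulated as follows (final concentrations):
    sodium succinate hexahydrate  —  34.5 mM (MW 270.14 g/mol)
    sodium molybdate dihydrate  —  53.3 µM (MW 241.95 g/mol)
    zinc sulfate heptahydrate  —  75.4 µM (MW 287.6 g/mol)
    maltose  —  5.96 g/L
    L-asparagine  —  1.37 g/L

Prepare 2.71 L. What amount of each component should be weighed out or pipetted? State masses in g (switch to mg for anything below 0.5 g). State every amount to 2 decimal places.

Working volume: 2.71 L.
sodium succinate hexahydrate: 34.5 mmol/L × 270.14 g/mol × 2.71 L ÷ 1000 = 25.26 g
sodium molybdate dihydrate: 53.3 µmol/L × 241.95 g/mol × 2.71 L ÷ 1000 = 34.95 mg
zinc sulfate heptahydrate: 75.4 µmol/L × 287.6 g/mol × 2.71 L ÷ 1000 = 58.77 mg
maltose: 5.96 g/L × 2.71 L = 16.15 g
L-asparagine: 1.37 g/L × 2.71 L = 3.71 g

sodium succinate hexahydrate 25.26 g; sodium molybdate dihydrate 34.95 mg; zinc sulfate heptahydrate 58.77 mg; maltose 16.15 g; L-asparagine 3.71 g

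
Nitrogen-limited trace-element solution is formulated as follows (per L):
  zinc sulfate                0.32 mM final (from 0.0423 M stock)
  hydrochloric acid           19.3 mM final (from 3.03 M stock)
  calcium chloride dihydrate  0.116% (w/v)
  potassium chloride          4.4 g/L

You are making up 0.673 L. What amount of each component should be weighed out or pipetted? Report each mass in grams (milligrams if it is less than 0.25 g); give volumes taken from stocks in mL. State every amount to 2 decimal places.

Working volume: 0.673 L.
zinc sulfate: dilute stock: 0.32 mM × 673 mL ÷ 42.3 mM = 5.09 mL
hydrochloric acid: V = C2·V2/C1 = 19.3 mM × 673 mL ÷ 3030 mM = 4.29 mL
calcium chloride dihydrate: 0.116% w/v = 1.16 g/L → 1.16 × 0.673 L = 0.78 g
potassium chloride: 4.4 g/L × 0.673 L = 2.96 g

zinc sulfate 5.09 mL; hydrochloric acid 4.29 mL; calcium chloride dihydrate 0.78 g; potassium chloride 2.96 g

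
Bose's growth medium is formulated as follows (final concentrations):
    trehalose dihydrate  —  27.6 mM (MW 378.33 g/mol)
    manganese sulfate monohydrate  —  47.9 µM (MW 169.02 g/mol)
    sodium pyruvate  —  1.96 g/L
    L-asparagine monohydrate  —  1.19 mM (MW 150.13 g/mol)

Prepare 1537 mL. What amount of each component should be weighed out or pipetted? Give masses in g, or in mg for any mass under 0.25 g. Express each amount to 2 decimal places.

Scale factor relative to 1 L: 1.537.
trehalose dihydrate: 27.6 mmol/L × 378.33 g/mol × 1.537 L ÷ 1000 = 16.05 g
manganese sulfate monohydrate: 47.9 µmol/L × 169.02 g/mol × 1.537 L ÷ 1000 = 12.44 mg
sodium pyruvate: 1.96 g/L × 1.537 L = 3.01 g
L-asparagine monohydrate: 1.19 mmol/L × 150.13 g/mol × 1.537 L ÷ 1000 = 0.27 g

trehalose dihydrate 16.05 g; manganese sulfate monohydrate 12.44 mg; sodium pyruvate 3.01 g; L-asparagine monohydrate 0.27 g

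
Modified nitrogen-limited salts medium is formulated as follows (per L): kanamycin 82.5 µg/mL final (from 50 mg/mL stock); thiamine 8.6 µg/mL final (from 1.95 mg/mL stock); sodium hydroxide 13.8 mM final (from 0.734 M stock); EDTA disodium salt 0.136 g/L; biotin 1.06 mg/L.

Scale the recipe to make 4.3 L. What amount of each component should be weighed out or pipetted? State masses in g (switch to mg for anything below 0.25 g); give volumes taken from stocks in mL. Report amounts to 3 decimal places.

kanamycin 7.095 mL; thiamine 18.964 mL; sodium hydroxide 80.845 mL; EDTA disodium salt 0.585 g; biotin 4.558 mg

Working volume: 4.3 L.
kanamycin: dilute stock: 82.5 µg/mL × 4300 mL ÷ 50000 µg/mL = 7.095 mL
thiamine: V = C2·V2/C1 = 8.6 µg/mL × 4300 mL ÷ 1950 µg/mL = 18.964 mL
sodium hydroxide: V = C2·V2/C1 = 13.8 mM × 4300 mL ÷ 734 mM = 80.845 mL
EDTA disodium salt: 0.136 g/L × 4.3 L = 0.585 g
biotin: 1.06 mg/L × 4.3 L = 4.558 mg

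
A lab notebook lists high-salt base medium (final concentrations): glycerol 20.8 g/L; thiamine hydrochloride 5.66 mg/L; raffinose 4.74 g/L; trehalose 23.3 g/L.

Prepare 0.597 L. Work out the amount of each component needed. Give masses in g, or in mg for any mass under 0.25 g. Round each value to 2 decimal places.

Scale factor relative to 1 L: 0.597.
glycerol: 20.8 g/L × 0.597 L = 12.42 g
thiamine hydrochloride: 5.66 mg/L × 0.597 L = 3.38 mg
raffinose: 4.74 g/L × 0.597 L = 2.83 g
trehalose: 23.3 g/L × 0.597 L = 13.91 g

glycerol 12.42 g; thiamine hydrochloride 3.38 mg; raffinose 2.83 g; trehalose 13.91 g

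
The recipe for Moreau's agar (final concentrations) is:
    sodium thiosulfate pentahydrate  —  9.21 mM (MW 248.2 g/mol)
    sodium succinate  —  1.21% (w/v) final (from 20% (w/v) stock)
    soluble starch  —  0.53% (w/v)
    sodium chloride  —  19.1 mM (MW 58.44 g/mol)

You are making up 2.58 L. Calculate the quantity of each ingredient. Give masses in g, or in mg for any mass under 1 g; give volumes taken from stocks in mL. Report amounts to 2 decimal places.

sodium thiosulfate pentahydrate 5.90 g; sodium succinate 156.09 mL; soluble starch 13.67 g; sodium chloride 2.88 g

Scale factor relative to 1 L: 2.58.
sodium thiosulfate pentahydrate: 9.21 mmol/L × 248.2 g/mol × 2.58 L ÷ 1000 = 5.90 g
sodium succinate: V = C2·V2/C1 = 1.21% ÷ 20% × 2580 mL = 156.09 mL
soluble starch: 0.53 g per 100 mL × 2580 mL ÷ 100 = 13.67 g
sodium chloride: 19.1 mmol/L × 58.44 g/mol × 2.58 L ÷ 1000 = 2.88 g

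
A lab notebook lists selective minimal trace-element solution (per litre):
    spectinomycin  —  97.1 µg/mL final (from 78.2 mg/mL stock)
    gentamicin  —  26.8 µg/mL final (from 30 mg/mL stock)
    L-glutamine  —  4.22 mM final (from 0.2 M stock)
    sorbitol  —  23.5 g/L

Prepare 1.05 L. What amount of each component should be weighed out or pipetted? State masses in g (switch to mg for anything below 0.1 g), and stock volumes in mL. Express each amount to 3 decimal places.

Working volume: 1.05 L.
spectinomycin: V = C2·V2/C1 = 97.1 µg/mL × 1050 mL ÷ 78200 µg/mL = 1.304 mL
gentamicin: dilute stock: 26.8 µg/mL × 1050 mL ÷ 30000 µg/mL = 0.938 mL
L-glutamine: V = C2·V2/C1 = 4.22 mM × 1050 mL ÷ 200 mM = 22.155 mL
sorbitol: 23.5 g/L × 1.05 L = 24.675 g

spectinomycin 1.304 mL; gentamicin 0.938 mL; L-glutamine 22.155 mL; sorbitol 24.675 g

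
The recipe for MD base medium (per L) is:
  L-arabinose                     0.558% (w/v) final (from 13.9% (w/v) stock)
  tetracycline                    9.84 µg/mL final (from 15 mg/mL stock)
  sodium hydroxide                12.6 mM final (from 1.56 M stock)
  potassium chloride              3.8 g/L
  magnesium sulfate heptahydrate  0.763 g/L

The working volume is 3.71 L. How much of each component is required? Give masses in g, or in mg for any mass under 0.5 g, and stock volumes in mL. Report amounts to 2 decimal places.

L-arabinose 148.93 mL; tetracycline 2.43 mL; sodium hydroxide 29.97 mL; potassium chloride 14.10 g; magnesium sulfate heptahydrate 2.83 g

Scale factor relative to 1 L: 3.71.
L-arabinose: V = C2·V2/C1 = 0.558% ÷ 13.9% × 3710 mL = 148.93 mL
tetracycline: C1V1 = C2V2 → 9.84 µg/mL × 3710 mL ÷ 15000 µg/mL = 2.43 mL
sodium hydroxide: V = C2·V2/C1 = 12.6 mM × 3710 mL ÷ 1560 mM = 29.97 mL
potassium chloride: 3.8 g/L × 3.71 L = 14.10 g
magnesium sulfate heptahydrate: 0.763 g/L × 3.71 L = 2.83 g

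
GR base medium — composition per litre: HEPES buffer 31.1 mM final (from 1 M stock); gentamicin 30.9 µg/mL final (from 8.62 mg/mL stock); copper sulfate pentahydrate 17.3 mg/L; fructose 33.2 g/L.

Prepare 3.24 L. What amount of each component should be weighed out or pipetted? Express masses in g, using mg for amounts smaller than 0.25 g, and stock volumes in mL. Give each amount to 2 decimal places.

Scale factor relative to 1 L: 3.24.
HEPES buffer: V = C2·V2/C1 = 31.1 mM × 3240 mL ÷ 1000 mM = 100.76 mL
gentamicin: dilute stock: 30.9 µg/mL × 3240 mL ÷ 8620 µg/mL = 11.61 mL
copper sulfate pentahydrate: 17.3 mg/L × 3.24 L = 56.05 mg
fructose: 33.2 g/L × 3.24 L = 107.57 g

HEPES buffer 100.76 mL; gentamicin 11.61 mL; copper sulfate pentahydrate 56.05 mg; fructose 107.57 g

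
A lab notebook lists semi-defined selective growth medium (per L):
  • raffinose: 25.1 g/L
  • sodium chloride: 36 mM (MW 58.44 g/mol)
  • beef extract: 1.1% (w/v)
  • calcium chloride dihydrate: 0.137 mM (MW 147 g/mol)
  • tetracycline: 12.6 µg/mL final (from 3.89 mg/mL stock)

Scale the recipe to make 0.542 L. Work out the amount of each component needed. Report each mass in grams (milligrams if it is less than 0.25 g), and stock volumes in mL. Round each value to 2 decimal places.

raffinose 13.60 g; sodium chloride 1.14 g; beef extract 5.96 g; calcium chloride dihydrate 10.92 mg; tetracycline 1.76 mL

Scale factor relative to 1 L: 0.542.
raffinose: 25.1 g/L × 0.542 L = 13.60 g
sodium chloride: 36 mmol/L × 58.44 g/mol × 0.542 L ÷ 1000 = 1.14 g
beef extract: 1.1% w/v = 11 g/L → 11 × 0.542 L = 5.96 g
calcium chloride dihydrate: 0.137 mmol/L × 147 mg/mmol × 0.542 L = 10.92 mg
tetracycline: C1V1 = C2V2 → 12.6 µg/mL × 542 mL ÷ 3890 µg/mL = 1.76 mL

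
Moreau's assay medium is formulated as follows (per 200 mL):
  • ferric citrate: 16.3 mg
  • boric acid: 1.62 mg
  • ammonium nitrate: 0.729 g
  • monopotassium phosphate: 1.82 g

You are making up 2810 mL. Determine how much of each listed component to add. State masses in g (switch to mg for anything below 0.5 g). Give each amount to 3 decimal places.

ferric citrate 229.015 mg; boric acid 22.761 mg; ammonium nitrate 10.242 g; monopotassium phosphate 25.571 g

Ratio of target to recipe volume: 2810 / 200 = 14.05.
ferric citrate: 16.3 mg × (2810 mL / 200 mL) = 229.015 mg
boric acid: 1.62 mg × (2810 mL / 200 mL) = 22.761 mg
ammonium nitrate: 0.729 g × (2810 mL / 200 mL) = 10.242 g
monopotassium phosphate: 1.82 g × (2810 mL / 200 mL) = 25.571 g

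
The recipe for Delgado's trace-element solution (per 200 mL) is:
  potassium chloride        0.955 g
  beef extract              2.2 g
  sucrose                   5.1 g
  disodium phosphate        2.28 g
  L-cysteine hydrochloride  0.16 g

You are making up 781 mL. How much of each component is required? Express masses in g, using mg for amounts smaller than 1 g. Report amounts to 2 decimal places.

Ratio of target to recipe volume: 781 / 200 = 3.905.
potassium chloride: 0.955 g × (781 mL / 200 mL) = 3.73 g
beef extract: 2.2 g × (781 mL / 200 mL) = 8.59 g
sucrose: 5.1 g × (781 mL / 200 mL) = 19.92 g
disodium phosphate: 2.28 g × (781 mL / 200 mL) = 8.90 g
L-cysteine hydrochloride: 0.16 g × (781 mL / 200 mL) = 0.6248 g = 624.80 mg

potassium chloride 3.73 g; beef extract 8.59 g; sucrose 19.92 g; disodium phosphate 8.90 g; L-cysteine hydrochloride 624.80 mg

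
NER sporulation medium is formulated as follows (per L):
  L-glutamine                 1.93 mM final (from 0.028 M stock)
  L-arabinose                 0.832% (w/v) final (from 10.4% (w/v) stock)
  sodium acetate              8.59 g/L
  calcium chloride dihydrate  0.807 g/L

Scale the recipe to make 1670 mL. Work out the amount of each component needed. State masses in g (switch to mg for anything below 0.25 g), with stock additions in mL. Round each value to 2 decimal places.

L-glutamine 115.11 mL; L-arabinose 133.60 mL; sodium acetate 14.35 g; calcium chloride dihydrate 1.35 g

Working volume: 1670 mL = 1.67 L.
L-glutamine: V = C2·V2/C1 = 1.93 mM × 1670 mL ÷ 28 mM = 115.11 mL
L-arabinose: V = C2·V2/C1 = 0.832% ÷ 10.4% × 1670 mL = 133.60 mL
sodium acetate: 8.59 g/L × 1.67 L = 14.35 g
calcium chloride dihydrate: 0.807 g/L × 1.67 L = 1.35 g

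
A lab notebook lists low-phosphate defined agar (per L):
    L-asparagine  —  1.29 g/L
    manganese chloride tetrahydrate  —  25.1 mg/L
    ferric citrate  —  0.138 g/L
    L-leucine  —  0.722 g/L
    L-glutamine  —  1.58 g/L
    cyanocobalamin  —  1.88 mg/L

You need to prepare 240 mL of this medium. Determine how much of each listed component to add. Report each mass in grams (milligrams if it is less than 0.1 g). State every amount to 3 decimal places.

Scale factor relative to 1 L: 0.24.
L-asparagine: 1.29 g/L × 0.24 L = 0.310 g
manganese chloride tetrahydrate: 25.1 mg/L × 0.24 L = 6.024 mg
ferric citrate: 0.138 g/L × 0.24 L = 0.03312 g = 33.120 mg
L-leucine: 0.722 g/L × 0.24 L = 0.173 g
L-glutamine: 1.58 g/L × 0.24 L = 0.379 g
cyanocobalamin: 1.88 mg/L × 0.24 L = 0.451 mg

L-asparagine 0.310 g; manganese chloride tetrahydrate 6.024 mg; ferric citrate 33.120 mg; L-leucine 0.173 g; L-glutamine 0.379 g; cyanocobalamin 0.451 mg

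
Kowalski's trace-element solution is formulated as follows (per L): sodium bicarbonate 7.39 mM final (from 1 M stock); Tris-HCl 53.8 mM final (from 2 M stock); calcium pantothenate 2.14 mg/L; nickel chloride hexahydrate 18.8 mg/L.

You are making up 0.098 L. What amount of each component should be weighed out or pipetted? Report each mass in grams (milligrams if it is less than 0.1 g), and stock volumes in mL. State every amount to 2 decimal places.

sodium bicarbonate 0.72 mL; Tris-HCl 2.64 mL; calcium pantothenate 0.21 mg; nickel chloride hexahydrate 1.84 mg

Scale factor relative to 1 L: 0.098.
sodium bicarbonate: V = C2·V2/C1 = 7.39 mM × 98 mL ÷ 1000 mM = 0.72 mL
Tris-HCl: V = C2·V2/C1 = 53.8 mM × 98 mL ÷ 2000 mM = 2.64 mL
calcium pantothenate: 2.14 mg/L × 0.098 L = 0.21 mg
nickel chloride hexahydrate: 18.8 mg/L × 0.098 L = 1.84 mg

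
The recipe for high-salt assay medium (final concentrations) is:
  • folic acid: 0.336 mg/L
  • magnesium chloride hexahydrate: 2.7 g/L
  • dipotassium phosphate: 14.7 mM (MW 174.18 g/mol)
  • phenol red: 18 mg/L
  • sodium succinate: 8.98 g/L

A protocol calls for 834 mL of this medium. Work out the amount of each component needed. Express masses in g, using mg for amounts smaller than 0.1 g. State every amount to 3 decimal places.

folic acid 0.280 mg; magnesium chloride hexahydrate 2.252 g; dipotassium phosphate 2.135 g; phenol red 15.012 mg; sodium succinate 7.489 g

Working volume: 834 mL = 0.834 L.
folic acid: 0.336 mg/L × 0.834 L = 0.280 mg
magnesium chloride hexahydrate: 2.7 g/L × 0.834 L = 2.252 g
dipotassium phosphate: 14.7 mmol/L × 174.18 g/mol × 0.834 L ÷ 1000 = 2.135 g
phenol red: 18 mg/L × 0.834 L = 15.012 mg
sodium succinate: 8.98 g/L × 0.834 L = 7.489 g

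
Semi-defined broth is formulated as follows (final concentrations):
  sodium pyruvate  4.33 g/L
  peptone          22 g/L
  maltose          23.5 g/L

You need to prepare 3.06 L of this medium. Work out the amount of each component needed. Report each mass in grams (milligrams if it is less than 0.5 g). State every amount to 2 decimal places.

Scale factor relative to 1 L: 3.06.
sodium pyruvate: 4.33 g/L × 3.06 L = 13.25 g
peptone: 22 g/L × 3.06 L = 67.32 g
maltose: 23.5 g/L × 3.06 L = 71.91 g

sodium pyruvate 13.25 g; peptone 67.32 g; maltose 71.91 g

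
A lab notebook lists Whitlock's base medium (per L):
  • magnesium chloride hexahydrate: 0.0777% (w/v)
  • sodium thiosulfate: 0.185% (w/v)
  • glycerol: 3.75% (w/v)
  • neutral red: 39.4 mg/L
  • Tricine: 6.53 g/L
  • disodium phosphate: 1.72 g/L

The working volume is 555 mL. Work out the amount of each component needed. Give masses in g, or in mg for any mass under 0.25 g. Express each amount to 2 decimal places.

magnesium chloride hexahydrate 0.43 g; sodium thiosulfate 1.03 g; glycerol 20.81 g; neutral red 21.87 mg; Tricine 3.62 g; disodium phosphate 0.95 g

Target volume = 555 mL = 0.555 L.
magnesium chloride hexahydrate: 0.0777 g per 100 mL × 555 mL ÷ 100 = 0.43 g
sodium thiosulfate: 0.185 g per 100 mL × 555 mL ÷ 100 = 1.03 g
glycerol: 3.75% w/v = 37.5 g/L → 37.5 × 0.555 L = 20.81 g
neutral red: 39.4 mg/L × 0.555 L = 21.87 mg
Tricine: 6.53 g/L × 0.555 L = 3.62 g
disodium phosphate: 1.72 g/L × 0.555 L = 0.95 g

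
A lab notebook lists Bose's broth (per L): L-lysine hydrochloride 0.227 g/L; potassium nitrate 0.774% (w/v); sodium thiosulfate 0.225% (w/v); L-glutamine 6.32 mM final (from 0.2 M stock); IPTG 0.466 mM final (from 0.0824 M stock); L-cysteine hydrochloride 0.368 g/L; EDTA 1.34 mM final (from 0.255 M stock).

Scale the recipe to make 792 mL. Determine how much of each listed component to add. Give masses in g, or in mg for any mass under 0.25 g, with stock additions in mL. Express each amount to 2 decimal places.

Working volume: 792 mL = 0.792 L.
L-lysine hydrochloride: 0.227 g/L × 0.792 L = 0.179784 g = 179.78 mg
potassium nitrate: 0.774% w/v = 7.74 g/L → 7.74 × 0.792 L = 6.13 g
sodium thiosulfate: 0.225% w/v = 2.25 g/L → 2.25 × 0.792 L = 1.78 g
L-glutamine: V = C2·V2/C1 = 6.32 mM × 792 mL ÷ 200 mM = 25.03 mL
IPTG: dilute stock: 0.466 mM × 792 mL ÷ 82.4 mM = 4.48 mL
L-cysteine hydrochloride: 0.368 g/L × 0.792 L = 0.29 g
EDTA: dilute stock: 1.34 mM × 792 mL ÷ 255 mM = 4.16 mL

L-lysine hydrochloride 179.78 mg; potassium nitrate 6.13 g; sodium thiosulfate 1.78 g; L-glutamine 25.03 mL; IPTG 4.48 mL; L-cysteine hydrochloride 0.29 g; EDTA 4.16 mL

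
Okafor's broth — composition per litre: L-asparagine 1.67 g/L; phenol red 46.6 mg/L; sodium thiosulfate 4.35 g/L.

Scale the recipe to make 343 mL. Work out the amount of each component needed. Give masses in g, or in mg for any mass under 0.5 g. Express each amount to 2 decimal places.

L-asparagine 0.57 g; phenol red 15.98 mg; sodium thiosulfate 1.49 g

Working volume: 343 mL = 0.343 L.
L-asparagine: 1.67 g/L × 0.343 L = 0.57 g
phenol red: 46.6 mg/L × 0.343 L = 15.98 mg
sodium thiosulfate: 4.35 g/L × 0.343 L = 1.49 g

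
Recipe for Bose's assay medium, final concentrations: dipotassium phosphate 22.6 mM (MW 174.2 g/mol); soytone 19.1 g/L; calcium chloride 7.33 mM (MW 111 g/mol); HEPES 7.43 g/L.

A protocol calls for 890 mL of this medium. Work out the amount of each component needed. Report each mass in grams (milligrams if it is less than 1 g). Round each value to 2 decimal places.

dipotassium phosphate 3.50 g; soytone 17.00 g; calcium chloride 724.13 mg; HEPES 6.61 g

Target volume = 890 mL = 0.89 L.
dipotassium phosphate: 22.6 mmol/L × 174.2 g/mol × 0.89 L ÷ 1000 = 3.50 g
soytone: 19.1 g/L × 0.89 L = 17.00 g
calcium chloride: 7.33 mmol/L × 111 mg/mmol × 0.89 L = 724.13 mg
HEPES: 7.43 g/L × 0.89 L = 6.61 g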